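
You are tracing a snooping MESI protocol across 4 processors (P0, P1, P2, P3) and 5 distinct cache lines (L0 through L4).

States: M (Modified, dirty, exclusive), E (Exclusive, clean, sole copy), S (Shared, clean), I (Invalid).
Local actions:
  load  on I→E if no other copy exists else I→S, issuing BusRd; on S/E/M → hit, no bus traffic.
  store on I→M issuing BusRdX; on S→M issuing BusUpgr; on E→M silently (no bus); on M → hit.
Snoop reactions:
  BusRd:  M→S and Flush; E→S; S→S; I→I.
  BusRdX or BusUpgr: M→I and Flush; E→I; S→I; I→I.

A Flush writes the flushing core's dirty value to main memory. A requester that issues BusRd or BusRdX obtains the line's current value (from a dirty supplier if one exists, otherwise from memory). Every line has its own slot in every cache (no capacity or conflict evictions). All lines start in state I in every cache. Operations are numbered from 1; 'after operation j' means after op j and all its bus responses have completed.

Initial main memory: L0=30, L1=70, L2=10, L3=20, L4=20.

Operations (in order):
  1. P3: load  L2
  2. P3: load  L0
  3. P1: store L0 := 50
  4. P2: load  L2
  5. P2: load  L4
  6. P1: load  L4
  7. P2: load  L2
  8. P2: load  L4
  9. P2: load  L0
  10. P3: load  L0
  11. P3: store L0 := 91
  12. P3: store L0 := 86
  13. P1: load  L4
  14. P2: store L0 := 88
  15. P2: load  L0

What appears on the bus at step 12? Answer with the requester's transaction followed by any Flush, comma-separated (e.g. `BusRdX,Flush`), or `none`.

bus = none

  op1 P3: load  L2 → I/I/I/E on L2; bus BusRd; mem=10
  op2 P3: load  L0 → I/I/I/E on L0; bus BusRd; mem=30
  op3 P1: store L0 := 50 → I/M/I/I on L0; bus BusRdX; mem=30
  op4 P2: load  L2 → I/I/S/S on L2; bus BusRd; mem=10
  op5 P2: load  L4 → I/I/E/I on L4; bus BusRd; mem=20
  op6 P1: load  L4 → I/S/S/I on L4; bus BusRd; mem=20
  op7 P2: load  L2 → I/I/S/S on L2; bus (none); mem=10
  op8 P2: load  L4 → I/S/S/I on L4; bus (none); mem=20
  op9 P2: load  L0 → I/S/S/I on L0; bus BusRd Flush; mem=50
  op10 P3: load  L0 → I/S/S/S on L0; bus BusRd; mem=50
  op11 P3: store L0 := 91 → I/I/I/M on L0; bus BusUpgr; mem=50
  op12 P3: store L0 := 86 → I/I/I/M on L0; bus (none); mem=50
  op13 P1: load  L4 → I/S/S/I on L4; bus (none); mem=20
  op14 P2: store L0 := 88 → I/I/M/I on L0; bus BusRdX Flush; mem=86
  op15 P2: load  L0 → I/I/M/I on L0; bus (none); mem=86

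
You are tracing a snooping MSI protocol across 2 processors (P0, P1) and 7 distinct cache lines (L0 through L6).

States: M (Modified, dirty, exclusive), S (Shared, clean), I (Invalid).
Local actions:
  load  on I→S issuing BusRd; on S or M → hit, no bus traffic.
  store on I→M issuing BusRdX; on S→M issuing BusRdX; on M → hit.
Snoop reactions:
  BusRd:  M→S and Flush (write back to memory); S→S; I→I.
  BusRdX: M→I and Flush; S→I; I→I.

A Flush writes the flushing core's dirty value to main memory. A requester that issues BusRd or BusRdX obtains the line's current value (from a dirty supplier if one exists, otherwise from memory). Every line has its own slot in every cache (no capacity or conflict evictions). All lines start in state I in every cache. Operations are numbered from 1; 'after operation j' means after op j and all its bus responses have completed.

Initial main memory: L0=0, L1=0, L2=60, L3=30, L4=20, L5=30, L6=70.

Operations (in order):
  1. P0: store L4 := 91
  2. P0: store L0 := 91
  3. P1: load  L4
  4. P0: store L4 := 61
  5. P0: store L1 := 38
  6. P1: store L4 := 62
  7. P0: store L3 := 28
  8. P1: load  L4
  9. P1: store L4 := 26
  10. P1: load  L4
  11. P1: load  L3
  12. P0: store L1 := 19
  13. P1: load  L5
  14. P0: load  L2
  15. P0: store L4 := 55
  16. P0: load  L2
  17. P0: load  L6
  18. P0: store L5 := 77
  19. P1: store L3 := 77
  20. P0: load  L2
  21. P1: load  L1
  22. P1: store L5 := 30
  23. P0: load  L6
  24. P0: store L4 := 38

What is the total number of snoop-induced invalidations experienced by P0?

invalidations = 3

step 1: P0: store L4 := 91  ⟶  MI  (L4)  txn=BusRdX  M[L4]=20
step 2: P0: store L0 := 91  ⟶  MI  (L0)  txn=BusRdX  M[L0]=0
step 3: P1: load  L4  ⟶  SS  (L4)  txn=BusRd+Flush  M[L4]=91
step 4: P0: store L4 := 61  ⟶  MI  (L4)  txn=BusRdX  M[L4]=91
step 5: P0: store L1 := 38  ⟶  MI  (L1)  txn=BusRdX  M[L1]=0
step 6: P1: store L4 := 62  ⟶  IM  (L4)  txn=BusRdX+Flush  M[L4]=61
step 7: P0: store L3 := 28  ⟶  MI  (L3)  txn=BusRdX  M[L3]=30
step 8: P1: load  L4  ⟶  IM  (L4)  txn=∅  M[L4]=61
step 9: P1: store L4 := 26  ⟶  IM  (L4)  txn=∅  M[L4]=61
step 10: P1: load  L4  ⟶  IM  (L4)  txn=∅  M[L4]=61
step 11: P1: load  L3  ⟶  SS  (L3)  txn=BusRd+Flush  M[L3]=28
step 12: P0: store L1 := 19  ⟶  MI  (L1)  txn=∅  M[L1]=0
step 13: P1: load  L5  ⟶  IS  (L5)  txn=BusRd  M[L5]=30
step 14: P0: load  L2  ⟶  SI  (L2)  txn=BusRd  M[L2]=60
step 15: P0: store L4 := 55  ⟶  MI  (L4)  txn=BusRdX+Flush  M[L4]=26
step 16: P0: load  L2  ⟶  SI  (L2)  txn=∅  M[L2]=60
step 17: P0: load  L6  ⟶  SI  (L6)  txn=BusRd  M[L6]=70
step 18: P0: store L5 := 77  ⟶  MI  (L5)  txn=BusRdX  M[L5]=30
step 19: P1: store L3 := 77  ⟶  IM  (L3)  txn=BusRdX  M[L3]=28
step 20: P0: load  L2  ⟶  SI  (L2)  txn=∅  M[L2]=60
step 21: P1: load  L1  ⟶  SS  (L1)  txn=BusRd+Flush  M[L1]=19
step 22: P1: store L5 := 30  ⟶  IM  (L5)  txn=BusRdX+Flush  M[L5]=77
step 23: P0: load  L6  ⟶  SI  (L6)  txn=∅  M[L6]=70
step 24: P0: store L4 := 38  ⟶  MI  (L4)  txn=∅  M[L4]=26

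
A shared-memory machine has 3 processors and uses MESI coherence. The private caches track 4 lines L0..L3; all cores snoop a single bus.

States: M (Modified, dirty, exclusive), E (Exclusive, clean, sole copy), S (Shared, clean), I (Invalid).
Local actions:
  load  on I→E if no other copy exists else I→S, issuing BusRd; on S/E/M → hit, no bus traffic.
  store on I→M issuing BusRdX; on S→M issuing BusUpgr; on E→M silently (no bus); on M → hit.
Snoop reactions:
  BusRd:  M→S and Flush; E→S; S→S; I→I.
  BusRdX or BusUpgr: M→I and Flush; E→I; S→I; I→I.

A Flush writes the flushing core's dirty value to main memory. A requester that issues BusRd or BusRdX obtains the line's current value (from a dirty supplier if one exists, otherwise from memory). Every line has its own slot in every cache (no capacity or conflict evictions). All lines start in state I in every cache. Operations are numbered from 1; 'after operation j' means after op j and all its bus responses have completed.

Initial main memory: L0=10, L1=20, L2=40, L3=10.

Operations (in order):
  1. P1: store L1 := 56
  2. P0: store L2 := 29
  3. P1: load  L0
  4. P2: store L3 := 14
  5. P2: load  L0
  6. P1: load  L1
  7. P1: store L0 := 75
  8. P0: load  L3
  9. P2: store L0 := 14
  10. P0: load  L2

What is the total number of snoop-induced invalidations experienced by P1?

invalidations = 1

step 1: P1: store L1 := 56  ⟶  IMI  (L1)  txn=BusRdX  M[L1]=20
step 2: P0: store L2 := 29  ⟶  MII  (L2)  txn=BusRdX  M[L2]=40
step 3: P1: load  L0  ⟶  IEI  (L0)  txn=BusRd  M[L0]=10
step 4: P2: store L3 := 14  ⟶  IIM  (L3)  txn=BusRdX  M[L3]=10
step 5: P2: load  L0  ⟶  ISS  (L0)  txn=BusRd  M[L0]=10
step 6: P1: load  L1  ⟶  IMI  (L1)  txn=∅  M[L1]=20
step 7: P1: store L0 := 75  ⟶  IMI  (L0)  txn=BusUpgr  M[L0]=10
step 8: P0: load  L3  ⟶  SIS  (L3)  txn=BusRd+Flush  M[L3]=14
step 9: P2: store L0 := 14  ⟶  IIM  (L0)  txn=BusRdX+Flush  M[L0]=75
step 10: P0: load  L2  ⟶  MII  (L2)  txn=∅  M[L2]=40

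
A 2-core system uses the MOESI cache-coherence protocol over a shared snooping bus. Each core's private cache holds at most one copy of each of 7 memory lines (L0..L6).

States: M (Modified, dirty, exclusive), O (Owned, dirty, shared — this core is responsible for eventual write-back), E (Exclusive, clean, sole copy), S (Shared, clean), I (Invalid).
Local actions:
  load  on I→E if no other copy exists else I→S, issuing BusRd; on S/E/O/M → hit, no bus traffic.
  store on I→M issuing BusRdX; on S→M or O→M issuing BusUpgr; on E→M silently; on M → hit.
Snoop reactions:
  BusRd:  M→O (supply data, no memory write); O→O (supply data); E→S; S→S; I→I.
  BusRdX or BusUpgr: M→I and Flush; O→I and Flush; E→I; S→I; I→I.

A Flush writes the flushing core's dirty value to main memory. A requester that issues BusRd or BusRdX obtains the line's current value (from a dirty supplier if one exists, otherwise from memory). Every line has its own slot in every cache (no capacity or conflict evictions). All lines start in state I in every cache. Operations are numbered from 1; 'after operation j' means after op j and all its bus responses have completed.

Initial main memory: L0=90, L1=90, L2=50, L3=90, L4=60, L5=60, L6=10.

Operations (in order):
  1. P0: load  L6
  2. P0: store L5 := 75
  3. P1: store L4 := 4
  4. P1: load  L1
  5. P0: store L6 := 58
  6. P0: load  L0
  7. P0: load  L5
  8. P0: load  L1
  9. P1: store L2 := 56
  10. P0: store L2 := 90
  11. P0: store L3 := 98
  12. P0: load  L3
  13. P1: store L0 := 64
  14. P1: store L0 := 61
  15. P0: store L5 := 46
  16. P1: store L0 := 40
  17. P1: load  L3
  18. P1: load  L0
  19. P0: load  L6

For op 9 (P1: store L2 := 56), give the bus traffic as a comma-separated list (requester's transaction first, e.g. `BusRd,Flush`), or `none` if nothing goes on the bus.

bus = BusRdX

step 1: P0: load  L6  ⟶  EI  (L6)  txn=BusRd  M[L6]=10
step 2: P0: store L5 := 75  ⟶  MI  (L5)  txn=BusRdX  M[L5]=60
step 3: P1: store L4 := 4  ⟶  IM  (L4)  txn=BusRdX  M[L4]=60
step 4: P1: load  L1  ⟶  IE  (L1)  txn=BusRd  M[L1]=90
step 5: P0: store L6 := 58  ⟶  MI  (L6)  txn=∅  M[L6]=10
step 6: P0: load  L0  ⟶  EI  (L0)  txn=BusRd  M[L0]=90
step 7: P0: load  L5  ⟶  MI  (L5)  txn=∅  M[L5]=60
step 8: P0: load  L1  ⟶  SS  (L1)  txn=BusRd  M[L1]=90
step 9: P1: store L2 := 56  ⟶  IM  (L2)  txn=BusRdX  M[L2]=50
step 10: P0: store L2 := 90  ⟶  MI  (L2)  txn=BusRdX+Flush  M[L2]=56
step 11: P0: store L3 := 98  ⟶  MI  (L3)  txn=BusRdX  M[L3]=90
step 12: P0: load  L3  ⟶  MI  (L3)  txn=∅  M[L3]=90
step 13: P1: store L0 := 64  ⟶  IM  (L0)  txn=BusRdX  M[L0]=90
step 14: P1: store L0 := 61  ⟶  IM  (L0)  txn=∅  M[L0]=90
step 15: P0: store L5 := 46  ⟶  MI  (L5)  txn=∅  M[L5]=60
step 16: P1: store L0 := 40  ⟶  IM  (L0)  txn=∅  M[L0]=90
step 17: P1: load  L3  ⟶  OS  (L3)  txn=BusRd  M[L3]=90
step 18: P1: load  L0  ⟶  IM  (L0)  txn=∅  M[L0]=90
step 19: P0: load  L6  ⟶  MI  (L6)  txn=∅  M[L6]=10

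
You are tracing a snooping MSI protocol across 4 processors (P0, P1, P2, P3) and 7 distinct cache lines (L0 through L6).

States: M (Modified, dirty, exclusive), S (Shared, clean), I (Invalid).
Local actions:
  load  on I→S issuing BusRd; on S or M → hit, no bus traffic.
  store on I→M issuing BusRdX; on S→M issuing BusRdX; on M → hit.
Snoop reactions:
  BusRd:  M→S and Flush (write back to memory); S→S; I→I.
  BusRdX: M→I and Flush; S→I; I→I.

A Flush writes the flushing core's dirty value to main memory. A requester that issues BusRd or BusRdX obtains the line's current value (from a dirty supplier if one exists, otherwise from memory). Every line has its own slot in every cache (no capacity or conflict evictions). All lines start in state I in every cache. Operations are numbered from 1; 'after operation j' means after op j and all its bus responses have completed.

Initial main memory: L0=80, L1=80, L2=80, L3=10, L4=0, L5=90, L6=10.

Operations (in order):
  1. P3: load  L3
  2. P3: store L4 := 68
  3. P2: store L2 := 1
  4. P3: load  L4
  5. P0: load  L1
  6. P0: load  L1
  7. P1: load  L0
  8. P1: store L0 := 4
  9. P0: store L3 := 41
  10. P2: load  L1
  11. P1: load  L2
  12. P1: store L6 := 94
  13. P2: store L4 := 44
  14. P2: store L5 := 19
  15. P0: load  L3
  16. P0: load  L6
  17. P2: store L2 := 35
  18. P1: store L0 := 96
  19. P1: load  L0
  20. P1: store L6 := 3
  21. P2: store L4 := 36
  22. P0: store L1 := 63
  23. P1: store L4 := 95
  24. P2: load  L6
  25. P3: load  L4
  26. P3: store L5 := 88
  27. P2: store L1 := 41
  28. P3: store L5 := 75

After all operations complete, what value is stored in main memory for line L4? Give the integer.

memory[L4] = 95

[1] P3: load  L3 | P0:I, P1:I, P2:I, P3:S(10) | bus: BusRd
[2] P3: store L4 := 68 | P0:I, P1:I, P2:I, P3:M(68) | bus: BusRdX
[3] P2: store L2 := 1 | P0:I, P1:I, P2:M(1), P3:I | bus: BusRdX
[4] P3: load  L4 | P0:I, P1:I, P2:I, P3:M(68) | bus: none
[5] P0: load  L1 | P0:S(80), P1:I, P2:I, P3:I | bus: BusRd
[6] P0: load  L1 | P0:S(80), P1:I, P2:I, P3:I | bus: none
[7] P1: load  L0 | P0:I, P1:S(80), P2:I, P3:I | bus: BusRd
[8] P1: store L0 := 4 | P0:I, P1:M(4), P2:I, P3:I | bus: BusRdX
[9] P0: store L3 := 41 | P0:M(41), P1:I, P2:I, P3:I | bus: BusRdX
[10] P2: load  L1 | P0:S(80), P1:I, P2:S(80), P3:I | bus: BusRd
[11] P1: load  L2 | P0:I, P1:S(1), P2:S(1), P3:I | bus: BusRd,Flush
[12] P1: store L6 := 94 | P0:I, P1:M(94), P2:I, P3:I | bus: BusRdX
[13] P2: store L4 := 44 | P0:I, P1:I, P2:M(44), P3:I | bus: BusRdX,Flush
[14] P2: store L5 := 19 | P0:I, P1:I, P2:M(19), P3:I | bus: BusRdX
[15] P0: load  L3 | P0:M(41), P1:I, P2:I, P3:I | bus: none
[16] P0: load  L6 | P0:S(94), P1:S(94), P2:I, P3:I | bus: BusRd,Flush
[17] P2: store L2 := 35 | P0:I, P1:I, P2:M(35), P3:I | bus: BusRdX
[18] P1: store L0 := 96 | P0:I, P1:M(96), P2:I, P3:I | bus: none
[19] P1: load  L0 | P0:I, P1:M(96), P2:I, P3:I | bus: none
[20] P1: store L6 := 3 | P0:I, P1:M(3), P2:I, P3:I | bus: BusRdX
[21] P2: store L4 := 36 | P0:I, P1:I, P2:M(36), P3:I | bus: none
[22] P0: store L1 := 63 | P0:M(63), P1:I, P2:I, P3:I | bus: BusRdX
[23] P1: store L4 := 95 | P0:I, P1:M(95), P2:I, P3:I | bus: BusRdX,Flush
[24] P2: load  L6 | P0:I, P1:S(3), P2:S(3), P3:I | bus: BusRd,Flush
[25] P3: load  L4 | P0:I, P1:S(95), P2:I, P3:S(95) | bus: BusRd,Flush
[26] P3: store L5 := 88 | P0:I, P1:I, P2:I, P3:M(88) | bus: BusRdX,Flush
[27] P2: store L1 := 41 | P0:I, P1:I, P2:M(41), P3:I | bus: BusRdX,Flush
[28] P3: store L5 := 75 | P0:I, P1:I, P2:I, P3:M(75) | bus: none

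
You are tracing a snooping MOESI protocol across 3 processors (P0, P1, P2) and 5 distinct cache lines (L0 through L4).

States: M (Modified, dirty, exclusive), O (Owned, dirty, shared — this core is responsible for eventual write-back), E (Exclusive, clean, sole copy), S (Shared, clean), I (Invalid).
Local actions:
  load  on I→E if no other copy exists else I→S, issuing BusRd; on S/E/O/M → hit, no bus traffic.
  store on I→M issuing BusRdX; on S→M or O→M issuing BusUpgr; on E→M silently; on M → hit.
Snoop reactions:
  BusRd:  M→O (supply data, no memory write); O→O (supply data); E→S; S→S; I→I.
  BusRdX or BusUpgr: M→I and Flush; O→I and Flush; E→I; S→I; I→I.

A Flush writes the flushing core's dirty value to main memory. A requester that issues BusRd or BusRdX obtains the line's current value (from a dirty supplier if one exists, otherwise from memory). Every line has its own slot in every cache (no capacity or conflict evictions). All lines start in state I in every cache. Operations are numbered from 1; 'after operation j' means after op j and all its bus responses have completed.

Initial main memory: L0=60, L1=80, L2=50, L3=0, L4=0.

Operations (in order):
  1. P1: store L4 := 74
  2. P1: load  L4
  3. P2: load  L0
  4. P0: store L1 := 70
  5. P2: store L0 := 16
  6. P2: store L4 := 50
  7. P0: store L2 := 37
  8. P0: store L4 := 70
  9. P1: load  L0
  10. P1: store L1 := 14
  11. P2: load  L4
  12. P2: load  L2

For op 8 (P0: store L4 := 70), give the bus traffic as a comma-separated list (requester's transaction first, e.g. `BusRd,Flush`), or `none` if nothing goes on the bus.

  op1 P1: store L4 := 74 → I/M/I on L4; bus BusRdX; mem=0
  op2 P1: load  L4 → I/M/I on L4; bus (none); mem=0
  op3 P2: load  L0 → I/I/E on L0; bus BusRd; mem=60
  op4 P0: store L1 := 70 → M/I/I on L1; bus BusRdX; mem=80
  op5 P2: store L0 := 16 → I/I/M on L0; bus (none); mem=60
  op6 P2: store L4 := 50 → I/I/M on L4; bus BusRdX Flush; mem=74
  op7 P0: store L2 := 37 → M/I/I on L2; bus BusRdX; mem=50
  op8 P0: store L4 := 70 → M/I/I on L4; bus BusRdX Flush; mem=50
  op9 P1: load  L0 → I/S/O on L0; bus BusRd; mem=60
  op10 P1: store L1 := 14 → I/M/I on L1; bus BusRdX Flush; mem=70
  op11 P2: load  L4 → O/I/S on L4; bus BusRd; mem=50
  op12 P2: load  L2 → O/I/S on L2; bus BusRd; mem=50

bus = BusRdX,Flush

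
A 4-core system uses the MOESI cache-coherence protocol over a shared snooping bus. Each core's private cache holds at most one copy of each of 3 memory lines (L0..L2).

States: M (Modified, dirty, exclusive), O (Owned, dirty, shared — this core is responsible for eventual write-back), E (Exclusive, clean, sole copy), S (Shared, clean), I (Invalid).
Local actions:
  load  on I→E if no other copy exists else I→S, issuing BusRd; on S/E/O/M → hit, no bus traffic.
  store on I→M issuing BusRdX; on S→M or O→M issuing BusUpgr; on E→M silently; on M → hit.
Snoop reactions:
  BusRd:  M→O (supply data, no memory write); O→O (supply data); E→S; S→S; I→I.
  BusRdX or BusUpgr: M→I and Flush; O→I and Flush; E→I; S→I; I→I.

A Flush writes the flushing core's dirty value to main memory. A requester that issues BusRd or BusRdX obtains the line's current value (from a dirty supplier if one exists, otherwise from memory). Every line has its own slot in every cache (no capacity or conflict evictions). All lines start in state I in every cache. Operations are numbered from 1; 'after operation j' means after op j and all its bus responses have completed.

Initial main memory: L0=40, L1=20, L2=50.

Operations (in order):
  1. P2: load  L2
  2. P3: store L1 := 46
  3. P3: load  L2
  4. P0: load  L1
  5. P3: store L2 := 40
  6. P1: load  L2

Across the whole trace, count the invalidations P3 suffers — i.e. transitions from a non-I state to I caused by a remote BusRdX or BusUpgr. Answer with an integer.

invalidations = 0

[1] P2: load  L2 | P0:I, P1:I, P2:E(50), P3:I | bus: BusRd
[2] P3: store L1 := 46 | P0:I, P1:I, P2:I, P3:M(46) | bus: BusRdX
[3] P3: load  L2 | P0:I, P1:I, P2:S(50), P3:S(50) | bus: BusRd
[4] P0: load  L1 | P0:S(46), P1:I, P2:I, P3:O(46) | bus: BusRd
[5] P3: store L2 := 40 | P0:I, P1:I, P2:I, P3:M(40) | bus: BusUpgr
[6] P1: load  L2 | P0:I, P1:S(40), P2:I, P3:O(40) | bus: BusRd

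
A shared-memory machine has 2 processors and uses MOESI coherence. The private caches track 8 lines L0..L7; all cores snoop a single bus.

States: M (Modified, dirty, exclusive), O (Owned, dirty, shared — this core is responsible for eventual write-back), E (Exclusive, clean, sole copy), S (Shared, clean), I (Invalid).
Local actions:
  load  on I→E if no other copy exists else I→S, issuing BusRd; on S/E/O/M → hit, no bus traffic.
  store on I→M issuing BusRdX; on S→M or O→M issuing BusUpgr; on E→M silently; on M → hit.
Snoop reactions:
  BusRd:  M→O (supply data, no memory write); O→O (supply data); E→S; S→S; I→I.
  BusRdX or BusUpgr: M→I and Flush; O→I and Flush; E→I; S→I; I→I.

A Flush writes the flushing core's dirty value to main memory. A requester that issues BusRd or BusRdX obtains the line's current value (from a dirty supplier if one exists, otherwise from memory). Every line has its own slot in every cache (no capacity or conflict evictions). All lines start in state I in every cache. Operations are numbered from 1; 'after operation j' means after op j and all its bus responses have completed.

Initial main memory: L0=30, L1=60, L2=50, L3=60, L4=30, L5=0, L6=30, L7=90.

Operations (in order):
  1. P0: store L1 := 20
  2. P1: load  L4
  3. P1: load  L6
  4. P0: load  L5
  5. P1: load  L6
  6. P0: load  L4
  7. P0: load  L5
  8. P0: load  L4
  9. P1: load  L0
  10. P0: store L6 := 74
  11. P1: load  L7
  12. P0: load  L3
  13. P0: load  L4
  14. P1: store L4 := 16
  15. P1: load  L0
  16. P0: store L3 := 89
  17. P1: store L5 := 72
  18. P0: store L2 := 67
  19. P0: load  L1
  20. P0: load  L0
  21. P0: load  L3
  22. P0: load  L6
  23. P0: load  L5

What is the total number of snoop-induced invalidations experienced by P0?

invalidations = 2

step 1: P0: store L1 := 20  ⟶  MI  (L1)  txn=BusRdX  M[L1]=60
step 2: P1: load  L4  ⟶  IE  (L4)  txn=BusRd  M[L4]=30
step 3: P1: load  L6  ⟶  IE  (L6)  txn=BusRd  M[L6]=30
step 4: P0: load  L5  ⟶  EI  (L5)  txn=BusRd  M[L5]=0
step 5: P1: load  L6  ⟶  IE  (L6)  txn=∅  M[L6]=30
step 6: P0: load  L4  ⟶  SS  (L4)  txn=BusRd  M[L4]=30
step 7: P0: load  L5  ⟶  EI  (L5)  txn=∅  M[L5]=0
step 8: P0: load  L4  ⟶  SS  (L4)  txn=∅  M[L4]=30
step 9: P1: load  L0  ⟶  IE  (L0)  txn=BusRd  M[L0]=30
step 10: P0: store L6 := 74  ⟶  MI  (L6)  txn=BusRdX  M[L6]=30
step 11: P1: load  L7  ⟶  IE  (L7)  txn=BusRd  M[L7]=90
step 12: P0: load  L3  ⟶  EI  (L3)  txn=BusRd  M[L3]=60
step 13: P0: load  L4  ⟶  SS  (L4)  txn=∅  M[L4]=30
step 14: P1: store L4 := 16  ⟶  IM  (L4)  txn=BusUpgr  M[L4]=30
step 15: P1: load  L0  ⟶  IE  (L0)  txn=∅  M[L0]=30
step 16: P0: store L3 := 89  ⟶  MI  (L3)  txn=∅  M[L3]=60
step 17: P1: store L5 := 72  ⟶  IM  (L5)  txn=BusRdX  M[L5]=0
step 18: P0: store L2 := 67  ⟶  MI  (L2)  txn=BusRdX  M[L2]=50
step 19: P0: load  L1  ⟶  MI  (L1)  txn=∅  M[L1]=60
step 20: P0: load  L0  ⟶  SS  (L0)  txn=BusRd  M[L0]=30
step 21: P0: load  L3  ⟶  MI  (L3)  txn=∅  M[L3]=60
step 22: P0: load  L6  ⟶  MI  (L6)  txn=∅  M[L6]=30
step 23: P0: load  L5  ⟶  SO  (L5)  txn=BusRd  M[L5]=0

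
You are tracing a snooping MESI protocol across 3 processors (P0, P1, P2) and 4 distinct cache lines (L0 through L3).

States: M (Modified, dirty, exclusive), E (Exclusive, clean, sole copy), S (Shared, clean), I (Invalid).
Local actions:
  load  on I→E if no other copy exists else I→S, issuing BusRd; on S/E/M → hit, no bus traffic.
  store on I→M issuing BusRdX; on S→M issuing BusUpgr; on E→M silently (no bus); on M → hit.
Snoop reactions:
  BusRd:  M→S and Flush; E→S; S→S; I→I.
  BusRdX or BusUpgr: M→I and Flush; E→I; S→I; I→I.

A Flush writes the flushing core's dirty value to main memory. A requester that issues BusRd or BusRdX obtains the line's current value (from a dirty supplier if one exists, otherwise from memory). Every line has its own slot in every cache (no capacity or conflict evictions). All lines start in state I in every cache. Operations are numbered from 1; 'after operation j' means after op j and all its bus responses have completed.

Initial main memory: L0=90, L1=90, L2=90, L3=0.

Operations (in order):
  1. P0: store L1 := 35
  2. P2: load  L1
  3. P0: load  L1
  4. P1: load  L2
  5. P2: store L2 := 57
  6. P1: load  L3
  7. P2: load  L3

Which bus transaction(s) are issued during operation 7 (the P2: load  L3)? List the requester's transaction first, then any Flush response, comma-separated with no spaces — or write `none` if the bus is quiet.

step 1: P0: store L1 := 35  ⟶  MII  (L1)  txn=BusRdX  M[L1]=90
step 2: P2: load  L1  ⟶  SIS  (L1)  txn=BusRd+Flush  M[L1]=35
step 3: P0: load  L1  ⟶  SIS  (L1)  txn=∅  M[L1]=35
step 4: P1: load  L2  ⟶  IEI  (L2)  txn=BusRd  M[L2]=90
step 5: P2: store L2 := 57  ⟶  IIM  (L2)  txn=BusRdX  M[L2]=90
step 6: P1: load  L3  ⟶  IEI  (L3)  txn=BusRd  M[L3]=0
step 7: P2: load  L3  ⟶  ISS  (L3)  txn=BusRd  M[L3]=0

bus = BusRd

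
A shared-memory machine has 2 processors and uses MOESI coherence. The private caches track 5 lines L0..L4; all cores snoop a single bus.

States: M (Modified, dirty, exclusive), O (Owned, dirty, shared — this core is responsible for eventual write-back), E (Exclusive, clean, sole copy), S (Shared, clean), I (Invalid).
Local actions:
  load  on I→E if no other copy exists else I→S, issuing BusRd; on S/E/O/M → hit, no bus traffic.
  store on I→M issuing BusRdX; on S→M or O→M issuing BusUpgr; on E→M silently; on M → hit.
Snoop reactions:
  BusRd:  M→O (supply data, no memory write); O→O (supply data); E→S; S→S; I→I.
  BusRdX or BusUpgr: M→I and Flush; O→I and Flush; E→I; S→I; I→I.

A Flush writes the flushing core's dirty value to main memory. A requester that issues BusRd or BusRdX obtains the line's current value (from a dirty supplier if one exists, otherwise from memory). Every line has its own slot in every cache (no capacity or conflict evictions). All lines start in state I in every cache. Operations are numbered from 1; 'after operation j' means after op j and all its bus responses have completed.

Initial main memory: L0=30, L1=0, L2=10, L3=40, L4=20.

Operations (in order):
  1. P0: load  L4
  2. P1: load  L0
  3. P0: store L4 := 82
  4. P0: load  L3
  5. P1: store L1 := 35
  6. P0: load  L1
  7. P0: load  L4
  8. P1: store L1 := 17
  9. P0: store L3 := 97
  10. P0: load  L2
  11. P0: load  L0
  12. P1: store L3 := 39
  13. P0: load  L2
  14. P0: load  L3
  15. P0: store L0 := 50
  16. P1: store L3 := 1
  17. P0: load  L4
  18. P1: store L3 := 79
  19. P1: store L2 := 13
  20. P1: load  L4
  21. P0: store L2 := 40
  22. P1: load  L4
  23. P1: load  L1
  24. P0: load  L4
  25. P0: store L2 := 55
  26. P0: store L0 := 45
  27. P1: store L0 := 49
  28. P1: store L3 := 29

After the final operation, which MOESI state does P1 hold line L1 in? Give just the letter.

state = M

  op1 P0: load  L4 → E/I on L4; bus BusRd; mem=20
  op2 P1: load  L0 → I/E on L0; bus BusRd; mem=30
  op3 P0: store L4 := 82 → M/I on L4; bus (none); mem=20
  op4 P0: load  L3 → E/I on L3; bus BusRd; mem=40
  op5 P1: store L1 := 35 → I/M on L1; bus BusRdX; mem=0
  op6 P0: load  L1 → S/O on L1; bus BusRd; mem=0
  op7 P0: load  L4 → M/I on L4; bus (none); mem=20
  op8 P1: store L1 := 17 → I/M on L1; bus BusUpgr; mem=0
  op9 P0: store L3 := 97 → M/I on L3; bus (none); mem=40
  op10 P0: load  L2 → E/I on L2; bus BusRd; mem=10
  op11 P0: load  L0 → S/S on L0; bus BusRd; mem=30
  op12 P1: store L3 := 39 → I/M on L3; bus BusRdX Flush; mem=97
  op13 P0: load  L2 → E/I on L2; bus (none); mem=10
  op14 P0: load  L3 → S/O on L3; bus BusRd; mem=97
  op15 P0: store L0 := 50 → M/I on L0; bus BusUpgr; mem=30
  op16 P1: store L3 := 1 → I/M on L3; bus BusUpgr; mem=97
  op17 P0: load  L4 → M/I on L4; bus (none); mem=20
  op18 P1: store L3 := 79 → I/M on L3; bus (none); mem=97
  op19 P1: store L2 := 13 → I/M on L2; bus BusRdX; mem=10
  op20 P1: load  L4 → O/S on L4; bus BusRd; mem=20
  op21 P0: store L2 := 40 → M/I on L2; bus BusRdX Flush; mem=13
  op22 P1: load  L4 → O/S on L4; bus (none); mem=20
  op23 P1: load  L1 → I/M on L1; bus (none); mem=0
  op24 P0: load  L4 → O/S on L4; bus (none); mem=20
  op25 P0: store L2 := 55 → M/I on L2; bus (none); mem=13
  op26 P0: store L0 := 45 → M/I on L0; bus (none); mem=30
  op27 P1: store L0 := 49 → I/M on L0; bus BusRdX Flush; mem=45
  op28 P1: store L3 := 29 → I/M on L3; bus (none); mem=97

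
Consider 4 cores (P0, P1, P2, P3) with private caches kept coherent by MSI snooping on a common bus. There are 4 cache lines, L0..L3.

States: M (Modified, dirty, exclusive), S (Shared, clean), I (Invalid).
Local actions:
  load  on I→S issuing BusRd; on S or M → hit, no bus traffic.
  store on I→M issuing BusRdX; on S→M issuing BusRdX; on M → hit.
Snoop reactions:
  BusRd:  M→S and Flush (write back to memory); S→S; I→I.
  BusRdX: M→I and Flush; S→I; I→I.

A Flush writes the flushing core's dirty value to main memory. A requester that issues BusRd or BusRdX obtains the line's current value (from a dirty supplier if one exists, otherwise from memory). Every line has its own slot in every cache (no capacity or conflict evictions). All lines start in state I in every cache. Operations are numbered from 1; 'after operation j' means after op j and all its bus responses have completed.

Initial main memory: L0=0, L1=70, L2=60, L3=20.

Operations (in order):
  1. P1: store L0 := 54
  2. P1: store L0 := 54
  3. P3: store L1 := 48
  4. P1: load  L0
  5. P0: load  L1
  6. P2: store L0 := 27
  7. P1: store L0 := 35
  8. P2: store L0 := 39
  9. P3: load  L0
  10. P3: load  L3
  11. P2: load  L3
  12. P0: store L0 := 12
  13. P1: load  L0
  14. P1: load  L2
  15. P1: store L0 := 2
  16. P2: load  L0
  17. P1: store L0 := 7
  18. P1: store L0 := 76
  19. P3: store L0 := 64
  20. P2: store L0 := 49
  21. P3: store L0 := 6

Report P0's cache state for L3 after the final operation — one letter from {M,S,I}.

state = I

1. P1: store L0 := 54  bus=[BusRdX]  L0: P0=I P1=M P2=I P3=I  mem[L0]=0
2. P1: store L0 := 54  bus=[-]  L0: P0=I P1=M P2=I P3=I  mem[L0]=0
3. P3: store L1 := 48  bus=[BusRdX]  L1: P0=I P1=I P2=I P3=M  mem[L1]=70
4. P1: load  L0  bus=[-]  L0: P0=I P1=M P2=I P3=I  mem[L0]=0
5. P0: load  L1  bus=[BusRd,Flush]  L1: P0=S P1=I P2=I P3=S  mem[L1]=48
6. P2: store L0 := 27  bus=[BusRdX,Flush]  L0: P0=I P1=I P2=M P3=I  mem[L0]=54
7. P1: store L0 := 35  bus=[BusRdX,Flush]  L0: P0=I P1=M P2=I P3=I  mem[L0]=27
8. P2: store L0 := 39  bus=[BusRdX,Flush]  L0: P0=I P1=I P2=M P3=I  mem[L0]=35
9. P3: load  L0  bus=[BusRd,Flush]  L0: P0=I P1=I P2=S P3=S  mem[L0]=39
10. P3: load  L3  bus=[BusRd]  L3: P0=I P1=I P2=I P3=S  mem[L3]=20
11. P2: load  L3  bus=[BusRd]  L3: P0=I P1=I P2=S P3=S  mem[L3]=20
12. P0: store L0 := 12  bus=[BusRdX]  L0: P0=M P1=I P2=I P3=I  mem[L0]=39
13. P1: load  L0  bus=[BusRd,Flush]  L0: P0=S P1=S P2=I P3=I  mem[L0]=12
14. P1: load  L2  bus=[BusRd]  L2: P0=I P1=S P2=I P3=I  mem[L2]=60
15. P1: store L0 := 2  bus=[BusRdX]  L0: P0=I P1=M P2=I P3=I  mem[L0]=12
16. P2: load  L0  bus=[BusRd,Flush]  L0: P0=I P1=S P2=S P3=I  mem[L0]=2
17. P1: store L0 := 7  bus=[BusRdX]  L0: P0=I P1=M P2=I P3=I  mem[L0]=2
18. P1: store L0 := 76  bus=[-]  L0: P0=I P1=M P2=I P3=I  mem[L0]=2
19. P3: store L0 := 64  bus=[BusRdX,Flush]  L0: P0=I P1=I P2=I P3=M  mem[L0]=76
20. P2: store L0 := 49  bus=[BusRdX,Flush]  L0: P0=I P1=I P2=M P3=I  mem[L0]=64
21. P3: store L0 := 6  bus=[BusRdX,Flush]  L0: P0=I P1=I P2=I P3=M  mem[L0]=49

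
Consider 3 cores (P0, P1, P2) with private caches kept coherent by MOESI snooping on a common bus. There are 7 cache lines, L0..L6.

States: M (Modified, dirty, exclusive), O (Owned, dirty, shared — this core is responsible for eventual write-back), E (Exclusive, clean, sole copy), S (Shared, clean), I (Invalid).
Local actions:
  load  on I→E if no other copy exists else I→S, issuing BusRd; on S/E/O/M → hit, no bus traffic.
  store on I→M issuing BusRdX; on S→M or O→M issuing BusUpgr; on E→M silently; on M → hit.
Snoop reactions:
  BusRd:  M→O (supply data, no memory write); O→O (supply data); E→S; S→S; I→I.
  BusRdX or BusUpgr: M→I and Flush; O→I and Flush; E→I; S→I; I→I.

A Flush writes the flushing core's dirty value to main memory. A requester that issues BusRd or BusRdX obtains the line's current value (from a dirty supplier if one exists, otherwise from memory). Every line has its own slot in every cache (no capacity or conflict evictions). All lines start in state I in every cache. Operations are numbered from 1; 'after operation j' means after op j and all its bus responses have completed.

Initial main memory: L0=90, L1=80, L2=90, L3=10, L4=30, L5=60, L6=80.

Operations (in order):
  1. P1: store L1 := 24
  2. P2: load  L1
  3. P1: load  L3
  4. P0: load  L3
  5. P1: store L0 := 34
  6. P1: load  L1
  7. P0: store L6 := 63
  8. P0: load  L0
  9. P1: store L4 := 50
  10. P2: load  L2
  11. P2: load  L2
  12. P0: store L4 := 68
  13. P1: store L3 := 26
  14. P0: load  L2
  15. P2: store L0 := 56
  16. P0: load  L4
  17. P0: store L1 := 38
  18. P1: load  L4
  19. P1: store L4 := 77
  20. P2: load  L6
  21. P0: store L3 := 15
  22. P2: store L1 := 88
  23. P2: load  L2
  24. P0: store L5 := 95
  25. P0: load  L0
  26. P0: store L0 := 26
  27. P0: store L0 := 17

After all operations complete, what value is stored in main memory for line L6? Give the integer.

step 1: P1: store L1 := 24  ⟶  IMI  (L1)  txn=BusRdX  M[L1]=80
step 2: P2: load  L1  ⟶  IOS  (L1)  txn=BusRd  M[L1]=80
step 3: P1: load  L3  ⟶  IEI  (L3)  txn=BusRd  M[L3]=10
step 4: P0: load  L3  ⟶  SSI  (L3)  txn=BusRd  M[L3]=10
step 5: P1: store L0 := 34  ⟶  IMI  (L0)  txn=BusRdX  M[L0]=90
step 6: P1: load  L1  ⟶  IOS  (L1)  txn=∅  M[L1]=80
step 7: P0: store L6 := 63  ⟶  MII  (L6)  txn=BusRdX  M[L6]=80
step 8: P0: load  L0  ⟶  SOI  (L0)  txn=BusRd  M[L0]=90
step 9: P1: store L4 := 50  ⟶  IMI  (L4)  txn=BusRdX  M[L4]=30
step 10: P2: load  L2  ⟶  IIE  (L2)  txn=BusRd  M[L2]=90
step 11: P2: load  L2  ⟶  IIE  (L2)  txn=∅  M[L2]=90
step 12: P0: store L4 := 68  ⟶  MII  (L4)  txn=BusRdX+Flush  M[L4]=50
step 13: P1: store L3 := 26  ⟶  IMI  (L3)  txn=BusUpgr  M[L3]=10
step 14: P0: load  L2  ⟶  SIS  (L2)  txn=BusRd  M[L2]=90
step 15: P2: store L0 := 56  ⟶  IIM  (L0)  txn=BusRdX+Flush  M[L0]=34
step 16: P0: load  L4  ⟶  MII  (L4)  txn=∅  M[L4]=50
step 17: P0: store L1 := 38  ⟶  MII  (L1)  txn=BusRdX+Flush  M[L1]=24
step 18: P1: load  L4  ⟶  OSI  (L4)  txn=BusRd  M[L4]=50
step 19: P1: store L4 := 77  ⟶  IMI  (L4)  txn=BusUpgr+Flush  M[L4]=68
step 20: P2: load  L6  ⟶  OIS  (L6)  txn=BusRd  M[L6]=80
step 21: P0: store L3 := 15  ⟶  MII  (L3)  txn=BusRdX+Flush  M[L3]=26
step 22: P2: store L1 := 88  ⟶  IIM  (L1)  txn=BusRdX+Flush  M[L1]=38
step 23: P2: load  L2  ⟶  SIS  (L2)  txn=∅  M[L2]=90
step 24: P0: store L5 := 95  ⟶  MII  (L5)  txn=BusRdX  M[L5]=60
step 25: P0: load  L0  ⟶  SIO  (L0)  txn=BusRd  M[L0]=34
step 26: P0: store L0 := 26  ⟶  MII  (L0)  txn=BusUpgr+Flush  M[L0]=56
step 27: P0: store L0 := 17  ⟶  MII  (L0)  txn=∅  M[L0]=56

memory[L6] = 80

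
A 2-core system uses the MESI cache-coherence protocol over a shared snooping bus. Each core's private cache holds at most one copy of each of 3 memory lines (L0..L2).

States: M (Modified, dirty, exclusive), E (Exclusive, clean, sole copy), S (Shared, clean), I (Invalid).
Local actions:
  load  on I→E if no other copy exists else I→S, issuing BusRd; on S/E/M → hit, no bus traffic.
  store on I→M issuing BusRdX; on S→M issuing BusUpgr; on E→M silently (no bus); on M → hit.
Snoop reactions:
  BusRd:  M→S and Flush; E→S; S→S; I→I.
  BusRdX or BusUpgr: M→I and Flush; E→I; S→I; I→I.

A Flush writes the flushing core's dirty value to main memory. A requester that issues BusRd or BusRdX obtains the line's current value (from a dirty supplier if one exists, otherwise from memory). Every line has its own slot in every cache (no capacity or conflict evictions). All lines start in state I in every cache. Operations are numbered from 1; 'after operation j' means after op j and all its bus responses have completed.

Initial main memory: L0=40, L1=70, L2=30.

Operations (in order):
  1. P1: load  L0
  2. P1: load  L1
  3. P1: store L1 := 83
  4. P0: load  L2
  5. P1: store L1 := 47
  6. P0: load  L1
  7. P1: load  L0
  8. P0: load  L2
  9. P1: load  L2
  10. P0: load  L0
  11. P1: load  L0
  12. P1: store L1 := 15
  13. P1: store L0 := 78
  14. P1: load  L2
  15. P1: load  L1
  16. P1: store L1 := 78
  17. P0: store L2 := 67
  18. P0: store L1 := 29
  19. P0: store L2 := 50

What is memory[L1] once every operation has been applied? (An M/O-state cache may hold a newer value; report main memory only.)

[1] P1: load  L0 | P0:I, P1:E(40) | bus: BusRd
[2] P1: load  L1 | P0:I, P1:E(70) | bus: BusRd
[3] P1: store L1 := 83 | P0:I, P1:M(83) | bus: none
[4] P0: load  L2 | P0:E(30), P1:I | bus: BusRd
[5] P1: store L1 := 47 | P0:I, P1:M(47) | bus: none
[6] P0: load  L1 | P0:S(47), P1:S(47) | bus: BusRd,Flush
[7] P1: load  L0 | P0:I, P1:E(40) | bus: none
[8] P0: load  L2 | P0:E(30), P1:I | bus: none
[9] P1: load  L2 | P0:S(30), P1:S(30) | bus: BusRd
[10] P0: load  L0 | P0:S(40), P1:S(40) | bus: BusRd
[11] P1: load  L0 | P0:S(40), P1:S(40) | bus: none
[12] P1: store L1 := 15 | P0:I, P1:M(15) | bus: BusUpgr
[13] P1: store L0 := 78 | P0:I, P1:M(78) | bus: BusUpgr
[14] P1: load  L2 | P0:S(30), P1:S(30) | bus: none
[15] P1: load  L1 | P0:I, P1:M(15) | bus: none
[16] P1: store L1 := 78 | P0:I, P1:M(78) | bus: none
[17] P0: store L2 := 67 | P0:M(67), P1:I | bus: BusUpgr
[18] P0: store L1 := 29 | P0:M(29), P1:I | bus: BusRdX,Flush
[19] P0: store L2 := 50 | P0:M(50), P1:I | bus: none

memory[L1] = 78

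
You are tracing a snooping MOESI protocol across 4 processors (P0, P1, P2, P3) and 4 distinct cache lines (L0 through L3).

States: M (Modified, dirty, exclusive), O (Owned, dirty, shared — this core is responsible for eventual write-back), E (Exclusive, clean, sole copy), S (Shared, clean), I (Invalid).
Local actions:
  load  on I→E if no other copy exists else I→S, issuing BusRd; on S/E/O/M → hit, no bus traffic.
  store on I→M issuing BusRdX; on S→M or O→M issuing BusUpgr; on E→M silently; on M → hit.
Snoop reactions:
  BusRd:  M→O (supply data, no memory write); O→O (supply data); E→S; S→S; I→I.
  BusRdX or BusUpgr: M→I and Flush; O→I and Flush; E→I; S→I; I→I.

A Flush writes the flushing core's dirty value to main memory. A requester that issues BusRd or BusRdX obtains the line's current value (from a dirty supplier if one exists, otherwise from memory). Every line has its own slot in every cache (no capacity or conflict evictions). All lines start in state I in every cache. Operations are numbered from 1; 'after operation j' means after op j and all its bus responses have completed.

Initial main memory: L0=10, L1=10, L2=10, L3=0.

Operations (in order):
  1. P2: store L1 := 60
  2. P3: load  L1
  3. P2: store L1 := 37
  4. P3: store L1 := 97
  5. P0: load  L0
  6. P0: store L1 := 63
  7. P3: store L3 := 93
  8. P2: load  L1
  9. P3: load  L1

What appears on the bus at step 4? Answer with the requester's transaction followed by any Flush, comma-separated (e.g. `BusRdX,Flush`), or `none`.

1. P2: store L1 := 60  bus=[BusRdX]  L1: P0=I P1=I P2=M P3=I  mem[L1]=10
2. P3: load  L1  bus=[BusRd]  L1: P0=I P1=I P2=O P3=S  mem[L1]=10
3. P2: store L1 := 37  bus=[BusUpgr]  L1: P0=I P1=I P2=M P3=I  mem[L1]=10
4. P3: store L1 := 97  bus=[BusRdX,Flush]  L1: P0=I P1=I P2=I P3=M  mem[L1]=37
5. P0: load  L0  bus=[BusRd]  L0: P0=E P1=I P2=I P3=I  mem[L0]=10
6. P0: store L1 := 63  bus=[BusRdX,Flush]  L1: P0=M P1=I P2=I P3=I  mem[L1]=97
7. P3: store L3 := 93  bus=[BusRdX]  L3: P0=I P1=I P2=I P3=M  mem[L3]=0
8. P2: load  L1  bus=[BusRd]  L1: P0=O P1=I P2=S P3=I  mem[L1]=97
9. P3: load  L1  bus=[BusRd]  L1: P0=O P1=I P2=S P3=S  mem[L1]=97

bus = BusRdX,Flush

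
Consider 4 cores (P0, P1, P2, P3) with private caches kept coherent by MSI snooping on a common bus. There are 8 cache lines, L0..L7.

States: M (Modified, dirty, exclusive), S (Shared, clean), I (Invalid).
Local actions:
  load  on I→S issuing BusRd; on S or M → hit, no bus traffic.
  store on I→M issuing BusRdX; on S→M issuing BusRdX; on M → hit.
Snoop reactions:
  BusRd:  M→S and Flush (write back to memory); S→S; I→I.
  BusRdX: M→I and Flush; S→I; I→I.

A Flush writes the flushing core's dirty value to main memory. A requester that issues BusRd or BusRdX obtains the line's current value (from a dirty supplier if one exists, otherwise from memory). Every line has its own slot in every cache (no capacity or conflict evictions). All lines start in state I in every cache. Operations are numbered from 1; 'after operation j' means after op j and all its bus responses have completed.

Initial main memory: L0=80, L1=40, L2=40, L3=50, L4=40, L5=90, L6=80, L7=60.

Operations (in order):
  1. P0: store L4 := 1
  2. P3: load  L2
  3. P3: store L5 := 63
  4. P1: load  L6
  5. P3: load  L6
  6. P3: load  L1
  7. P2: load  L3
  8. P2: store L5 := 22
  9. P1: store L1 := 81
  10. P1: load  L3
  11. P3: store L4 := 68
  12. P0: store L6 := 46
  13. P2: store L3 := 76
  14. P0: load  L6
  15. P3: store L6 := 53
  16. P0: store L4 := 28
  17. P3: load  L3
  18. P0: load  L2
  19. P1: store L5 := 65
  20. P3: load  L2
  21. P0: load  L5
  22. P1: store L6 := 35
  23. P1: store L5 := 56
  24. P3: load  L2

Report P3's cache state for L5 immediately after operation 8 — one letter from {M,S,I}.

state = I

1. P0: store L4 := 1  bus=[BusRdX]  L4: P0=M P1=I P2=I P3=I  mem[L4]=40
2. P3: load  L2  bus=[BusRd]  L2: P0=I P1=I P2=I P3=S  mem[L2]=40
3. P3: store L5 := 63  bus=[BusRdX]  L5: P0=I P1=I P2=I P3=M  mem[L5]=90
4. P1: load  L6  bus=[BusRd]  L6: P0=I P1=S P2=I P3=I  mem[L6]=80
5. P3: load  L6  bus=[BusRd]  L6: P0=I P1=S P2=I P3=S  mem[L6]=80
6. P3: load  L1  bus=[BusRd]  L1: P0=I P1=I P2=I P3=S  mem[L1]=40
7. P2: load  L3  bus=[BusRd]  L3: P0=I P1=I P2=S P3=I  mem[L3]=50
8. P2: store L5 := 22  bus=[BusRdX,Flush]  L5: P0=I P1=I P2=M P3=I  mem[L5]=63
9. P1: store L1 := 81  bus=[BusRdX]  L1: P0=I P1=M P2=I P3=I  mem[L1]=40
10. P1: load  L3  bus=[BusRd]  L3: P0=I P1=S P2=S P3=I  mem[L3]=50
11. P3: store L4 := 68  bus=[BusRdX,Flush]  L4: P0=I P1=I P2=I P3=M  mem[L4]=1
12. P0: store L6 := 46  bus=[BusRdX]  L6: P0=M P1=I P2=I P3=I  mem[L6]=80
13. P2: store L3 := 76  bus=[BusRdX]  L3: P0=I P1=I P2=M P3=I  mem[L3]=50
14. P0: load  L6  bus=[-]  L6: P0=M P1=I P2=I P3=I  mem[L6]=80
15. P3: store L6 := 53  bus=[BusRdX,Flush]  L6: P0=I P1=I P2=I P3=M  mem[L6]=46
16. P0: store L4 := 28  bus=[BusRdX,Flush]  L4: P0=M P1=I P2=I P3=I  mem[L4]=68
17. P3: load  L3  bus=[BusRd,Flush]  L3: P0=I P1=I P2=S P3=S  mem[L3]=76
18. P0: load  L2  bus=[BusRd]  L2: P0=S P1=I P2=I P3=S  mem[L2]=40
19. P1: store L5 := 65  bus=[BusRdX,Flush]  L5: P0=I P1=M P2=I P3=I  mem[L5]=22
20. P3: load  L2  bus=[-]  L2: P0=S P1=I P2=I P3=S  mem[L2]=40
21. P0: load  L5  bus=[BusRd,Flush]  L5: P0=S P1=S P2=I P3=I  mem[L5]=65
22. P1: store L6 := 35  bus=[BusRdX,Flush]  L6: P0=I P1=M P2=I P3=I  mem[L6]=53
23. P1: store L5 := 56  bus=[BusRdX]  L5: P0=I P1=M P2=I P3=I  mem[L5]=65
24. P3: load  L2  bus=[-]  L2: P0=S P1=I P2=I P3=S  mem[L2]=40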